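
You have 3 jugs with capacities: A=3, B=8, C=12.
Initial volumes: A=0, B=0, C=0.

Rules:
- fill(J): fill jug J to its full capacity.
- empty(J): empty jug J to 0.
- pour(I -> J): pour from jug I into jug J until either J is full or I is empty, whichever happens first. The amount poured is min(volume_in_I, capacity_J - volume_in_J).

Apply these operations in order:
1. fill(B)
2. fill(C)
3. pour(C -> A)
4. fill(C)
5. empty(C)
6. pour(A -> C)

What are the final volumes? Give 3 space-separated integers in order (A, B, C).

Answer: 0 8 3

Derivation:
Step 1: fill(B) -> (A=0 B=8 C=0)
Step 2: fill(C) -> (A=0 B=8 C=12)
Step 3: pour(C -> A) -> (A=3 B=8 C=9)
Step 4: fill(C) -> (A=3 B=8 C=12)
Step 5: empty(C) -> (A=3 B=8 C=0)
Step 6: pour(A -> C) -> (A=0 B=8 C=3)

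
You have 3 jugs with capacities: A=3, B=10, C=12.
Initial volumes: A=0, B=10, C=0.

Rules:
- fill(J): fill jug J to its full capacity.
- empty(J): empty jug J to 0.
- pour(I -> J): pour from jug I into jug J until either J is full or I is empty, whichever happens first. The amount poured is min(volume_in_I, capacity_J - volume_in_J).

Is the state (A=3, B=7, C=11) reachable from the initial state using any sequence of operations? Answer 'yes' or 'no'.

Answer: yes

Derivation:
BFS from (A=0, B=10, C=0):
  1. empty(B) -> (A=0 B=0 C=0)
  2. fill(C) -> (A=0 B=0 C=12)
  3. pour(C -> A) -> (A=3 B=0 C=9)
  4. empty(A) -> (A=0 B=0 C=9)
  5. pour(C -> B) -> (A=0 B=9 C=0)
  6. fill(C) -> (A=0 B=9 C=12)
  7. pour(C -> B) -> (A=0 B=10 C=11)
  8. pour(B -> A) -> (A=3 B=7 C=11)
Target reached → yes.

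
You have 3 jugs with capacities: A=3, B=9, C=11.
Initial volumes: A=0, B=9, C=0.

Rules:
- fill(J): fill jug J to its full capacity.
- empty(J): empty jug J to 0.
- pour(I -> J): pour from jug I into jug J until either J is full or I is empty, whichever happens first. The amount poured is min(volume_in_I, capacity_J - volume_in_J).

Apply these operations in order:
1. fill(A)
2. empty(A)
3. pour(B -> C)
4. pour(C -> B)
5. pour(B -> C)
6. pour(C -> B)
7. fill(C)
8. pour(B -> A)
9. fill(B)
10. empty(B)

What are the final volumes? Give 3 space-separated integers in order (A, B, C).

Answer: 3 0 11

Derivation:
Step 1: fill(A) -> (A=3 B=9 C=0)
Step 2: empty(A) -> (A=0 B=9 C=0)
Step 3: pour(B -> C) -> (A=0 B=0 C=9)
Step 4: pour(C -> B) -> (A=0 B=9 C=0)
Step 5: pour(B -> C) -> (A=0 B=0 C=9)
Step 6: pour(C -> B) -> (A=0 B=9 C=0)
Step 7: fill(C) -> (A=0 B=9 C=11)
Step 8: pour(B -> A) -> (A=3 B=6 C=11)
Step 9: fill(B) -> (A=3 B=9 C=11)
Step 10: empty(B) -> (A=3 B=0 C=11)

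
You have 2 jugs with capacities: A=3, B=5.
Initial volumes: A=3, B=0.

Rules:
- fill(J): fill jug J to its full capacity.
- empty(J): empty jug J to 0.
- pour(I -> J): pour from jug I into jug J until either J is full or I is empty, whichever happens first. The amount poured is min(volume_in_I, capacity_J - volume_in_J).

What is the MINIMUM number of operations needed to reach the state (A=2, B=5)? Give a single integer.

Answer: 6

Derivation:
BFS from (A=3, B=0). One shortest path:
  1. empty(A) -> (A=0 B=0)
  2. fill(B) -> (A=0 B=5)
  3. pour(B -> A) -> (A=3 B=2)
  4. empty(A) -> (A=0 B=2)
  5. pour(B -> A) -> (A=2 B=0)
  6. fill(B) -> (A=2 B=5)
Reached target in 6 moves.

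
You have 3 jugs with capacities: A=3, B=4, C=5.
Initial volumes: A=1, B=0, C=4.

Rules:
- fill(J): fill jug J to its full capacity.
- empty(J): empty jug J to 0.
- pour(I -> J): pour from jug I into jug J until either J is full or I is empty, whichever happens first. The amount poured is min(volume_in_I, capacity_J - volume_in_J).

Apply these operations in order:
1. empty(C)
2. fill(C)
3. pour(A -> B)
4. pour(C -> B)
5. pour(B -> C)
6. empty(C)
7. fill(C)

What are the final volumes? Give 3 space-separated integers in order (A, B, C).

Answer: 0 1 5

Derivation:
Step 1: empty(C) -> (A=1 B=0 C=0)
Step 2: fill(C) -> (A=1 B=0 C=5)
Step 3: pour(A -> B) -> (A=0 B=1 C=5)
Step 4: pour(C -> B) -> (A=0 B=4 C=2)
Step 5: pour(B -> C) -> (A=0 B=1 C=5)
Step 6: empty(C) -> (A=0 B=1 C=0)
Step 7: fill(C) -> (A=0 B=1 C=5)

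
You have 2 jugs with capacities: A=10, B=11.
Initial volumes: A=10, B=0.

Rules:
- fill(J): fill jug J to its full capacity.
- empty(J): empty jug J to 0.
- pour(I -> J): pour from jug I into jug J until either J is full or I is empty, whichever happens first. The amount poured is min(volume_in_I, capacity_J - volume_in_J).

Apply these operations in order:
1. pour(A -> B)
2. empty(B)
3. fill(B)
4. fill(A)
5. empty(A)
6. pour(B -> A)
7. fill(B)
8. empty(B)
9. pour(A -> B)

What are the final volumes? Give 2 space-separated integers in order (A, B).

Answer: 0 10

Derivation:
Step 1: pour(A -> B) -> (A=0 B=10)
Step 2: empty(B) -> (A=0 B=0)
Step 3: fill(B) -> (A=0 B=11)
Step 4: fill(A) -> (A=10 B=11)
Step 5: empty(A) -> (A=0 B=11)
Step 6: pour(B -> A) -> (A=10 B=1)
Step 7: fill(B) -> (A=10 B=11)
Step 8: empty(B) -> (A=10 B=0)
Step 9: pour(A -> B) -> (A=0 B=10)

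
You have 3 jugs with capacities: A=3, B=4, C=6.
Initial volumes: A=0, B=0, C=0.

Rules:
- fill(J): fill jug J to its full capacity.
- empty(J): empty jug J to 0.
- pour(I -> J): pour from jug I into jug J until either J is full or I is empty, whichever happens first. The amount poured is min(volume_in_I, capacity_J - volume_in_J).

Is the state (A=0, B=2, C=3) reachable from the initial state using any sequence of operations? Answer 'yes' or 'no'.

BFS from (A=0, B=0, C=0):
  1. fill(A) -> (A=3 B=0 C=0)
  2. fill(C) -> (A=3 B=0 C=6)
  3. pour(C -> B) -> (A=3 B=4 C=2)
  4. empty(B) -> (A=3 B=0 C=2)
  5. pour(C -> B) -> (A=3 B=2 C=0)
  6. pour(A -> C) -> (A=0 B=2 C=3)
Target reached → yes.

Answer: yes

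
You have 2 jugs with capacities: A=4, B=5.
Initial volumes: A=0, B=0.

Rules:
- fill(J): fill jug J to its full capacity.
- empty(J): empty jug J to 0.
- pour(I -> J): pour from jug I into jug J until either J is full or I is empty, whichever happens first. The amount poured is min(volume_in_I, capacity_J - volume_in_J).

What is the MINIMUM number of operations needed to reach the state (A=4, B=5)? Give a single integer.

Answer: 2

Derivation:
BFS from (A=0, B=0). One shortest path:
  1. fill(A) -> (A=4 B=0)
  2. fill(B) -> (A=4 B=5)
Reached target in 2 moves.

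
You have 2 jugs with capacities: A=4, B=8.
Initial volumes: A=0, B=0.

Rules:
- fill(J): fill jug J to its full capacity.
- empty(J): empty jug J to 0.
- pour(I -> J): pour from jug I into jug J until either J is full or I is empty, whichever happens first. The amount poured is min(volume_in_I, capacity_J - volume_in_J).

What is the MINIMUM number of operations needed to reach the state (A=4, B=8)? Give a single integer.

BFS from (A=0, B=0). One shortest path:
  1. fill(A) -> (A=4 B=0)
  2. fill(B) -> (A=4 B=8)
Reached target in 2 moves.

Answer: 2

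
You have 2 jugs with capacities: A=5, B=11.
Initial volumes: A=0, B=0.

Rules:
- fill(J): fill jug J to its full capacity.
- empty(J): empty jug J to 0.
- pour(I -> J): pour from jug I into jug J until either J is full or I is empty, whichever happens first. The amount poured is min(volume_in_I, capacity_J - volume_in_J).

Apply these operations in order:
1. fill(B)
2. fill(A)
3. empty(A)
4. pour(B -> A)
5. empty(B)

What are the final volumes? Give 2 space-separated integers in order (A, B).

Step 1: fill(B) -> (A=0 B=11)
Step 2: fill(A) -> (A=5 B=11)
Step 3: empty(A) -> (A=0 B=11)
Step 4: pour(B -> A) -> (A=5 B=6)
Step 5: empty(B) -> (A=5 B=0)

Answer: 5 0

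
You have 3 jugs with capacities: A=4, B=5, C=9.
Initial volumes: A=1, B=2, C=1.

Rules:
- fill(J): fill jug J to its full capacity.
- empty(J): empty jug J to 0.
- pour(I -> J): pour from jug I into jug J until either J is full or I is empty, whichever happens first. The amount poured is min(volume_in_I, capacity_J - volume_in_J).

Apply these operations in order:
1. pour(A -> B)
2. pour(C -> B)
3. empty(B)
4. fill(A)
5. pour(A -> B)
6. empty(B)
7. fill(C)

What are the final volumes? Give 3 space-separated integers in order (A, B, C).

Answer: 0 0 9

Derivation:
Step 1: pour(A -> B) -> (A=0 B=3 C=1)
Step 2: pour(C -> B) -> (A=0 B=4 C=0)
Step 3: empty(B) -> (A=0 B=0 C=0)
Step 4: fill(A) -> (A=4 B=0 C=0)
Step 5: pour(A -> B) -> (A=0 B=4 C=0)
Step 6: empty(B) -> (A=0 B=0 C=0)
Step 7: fill(C) -> (A=0 B=0 C=9)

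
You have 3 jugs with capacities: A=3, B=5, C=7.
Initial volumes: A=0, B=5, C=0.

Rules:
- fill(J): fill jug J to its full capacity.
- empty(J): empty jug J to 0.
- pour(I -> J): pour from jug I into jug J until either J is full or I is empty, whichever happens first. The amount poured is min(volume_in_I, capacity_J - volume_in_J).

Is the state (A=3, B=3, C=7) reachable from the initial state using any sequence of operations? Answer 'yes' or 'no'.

Answer: yes

Derivation:
BFS from (A=0, B=5, C=0):
  1. fill(A) -> (A=3 B=5 C=0)
  2. pour(B -> C) -> (A=3 B=0 C=5)
  3. fill(B) -> (A=3 B=5 C=5)
  4. pour(B -> C) -> (A=3 B=3 C=7)
Target reached → yes.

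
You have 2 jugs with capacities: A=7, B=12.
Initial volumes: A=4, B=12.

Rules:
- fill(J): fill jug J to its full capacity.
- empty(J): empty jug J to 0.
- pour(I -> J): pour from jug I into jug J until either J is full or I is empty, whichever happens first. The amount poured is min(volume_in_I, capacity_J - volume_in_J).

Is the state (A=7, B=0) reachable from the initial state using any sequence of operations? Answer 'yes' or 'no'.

BFS from (A=4, B=12):
  1. fill(A) -> (A=7 B=12)
  2. empty(B) -> (A=7 B=0)
Target reached → yes.

Answer: yes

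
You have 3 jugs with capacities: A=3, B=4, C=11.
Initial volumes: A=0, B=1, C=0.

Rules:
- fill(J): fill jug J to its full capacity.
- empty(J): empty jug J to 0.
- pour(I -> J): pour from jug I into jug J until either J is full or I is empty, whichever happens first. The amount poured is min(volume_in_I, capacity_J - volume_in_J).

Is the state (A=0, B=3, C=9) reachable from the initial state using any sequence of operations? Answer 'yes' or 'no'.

Answer: yes

Derivation:
BFS from (A=0, B=1, C=0):
  1. fill(C) -> (A=0 B=1 C=11)
  2. pour(B -> A) -> (A=1 B=0 C=11)
  3. pour(C -> A) -> (A=3 B=0 C=9)
  4. pour(A -> B) -> (A=0 B=3 C=9)
Target reached → yes.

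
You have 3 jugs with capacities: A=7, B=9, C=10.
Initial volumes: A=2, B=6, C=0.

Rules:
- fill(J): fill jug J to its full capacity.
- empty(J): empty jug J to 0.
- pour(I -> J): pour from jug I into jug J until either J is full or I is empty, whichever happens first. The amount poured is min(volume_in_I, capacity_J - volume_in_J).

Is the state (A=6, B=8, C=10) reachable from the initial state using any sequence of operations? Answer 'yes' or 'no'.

BFS from (A=2, B=6, C=0):
  1. empty(A) -> (A=0 B=6 C=0)
  2. pour(B -> A) -> (A=6 B=0 C=0)
  3. fill(B) -> (A=6 B=9 C=0)
  4. pour(B -> C) -> (A=6 B=0 C=9)
  5. fill(B) -> (A=6 B=9 C=9)
  6. pour(B -> C) -> (A=6 B=8 C=10)
Target reached → yes.

Answer: yes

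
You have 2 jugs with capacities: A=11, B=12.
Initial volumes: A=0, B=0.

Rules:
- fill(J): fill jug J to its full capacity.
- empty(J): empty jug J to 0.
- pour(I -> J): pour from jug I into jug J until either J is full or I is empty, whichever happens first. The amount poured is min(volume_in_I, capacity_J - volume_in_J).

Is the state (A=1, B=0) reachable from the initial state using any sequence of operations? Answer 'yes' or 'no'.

BFS from (A=0, B=0):
  1. fill(B) -> (A=0 B=12)
  2. pour(B -> A) -> (A=11 B=1)
  3. empty(A) -> (A=0 B=1)
  4. pour(B -> A) -> (A=1 B=0)
Target reached → yes.

Answer: yes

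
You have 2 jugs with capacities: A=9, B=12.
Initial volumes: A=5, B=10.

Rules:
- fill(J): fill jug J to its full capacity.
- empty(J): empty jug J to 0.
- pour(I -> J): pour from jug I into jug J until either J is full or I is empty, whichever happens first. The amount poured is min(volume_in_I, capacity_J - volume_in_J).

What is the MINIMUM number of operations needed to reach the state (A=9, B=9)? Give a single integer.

Answer: 4

Derivation:
BFS from (A=5, B=10). One shortest path:
  1. fill(A) -> (A=9 B=10)
  2. empty(B) -> (A=9 B=0)
  3. pour(A -> B) -> (A=0 B=9)
  4. fill(A) -> (A=9 B=9)
Reached target in 4 moves.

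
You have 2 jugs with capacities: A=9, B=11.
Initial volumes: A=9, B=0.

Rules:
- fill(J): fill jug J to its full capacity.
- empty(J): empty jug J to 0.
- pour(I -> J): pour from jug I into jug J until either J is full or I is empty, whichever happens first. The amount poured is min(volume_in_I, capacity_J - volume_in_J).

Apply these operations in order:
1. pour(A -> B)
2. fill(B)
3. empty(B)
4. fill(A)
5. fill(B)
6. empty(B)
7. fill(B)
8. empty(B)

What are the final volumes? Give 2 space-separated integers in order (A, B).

Step 1: pour(A -> B) -> (A=0 B=9)
Step 2: fill(B) -> (A=0 B=11)
Step 3: empty(B) -> (A=0 B=0)
Step 4: fill(A) -> (A=9 B=0)
Step 5: fill(B) -> (A=9 B=11)
Step 6: empty(B) -> (A=9 B=0)
Step 7: fill(B) -> (A=9 B=11)
Step 8: empty(B) -> (A=9 B=0)

Answer: 9 0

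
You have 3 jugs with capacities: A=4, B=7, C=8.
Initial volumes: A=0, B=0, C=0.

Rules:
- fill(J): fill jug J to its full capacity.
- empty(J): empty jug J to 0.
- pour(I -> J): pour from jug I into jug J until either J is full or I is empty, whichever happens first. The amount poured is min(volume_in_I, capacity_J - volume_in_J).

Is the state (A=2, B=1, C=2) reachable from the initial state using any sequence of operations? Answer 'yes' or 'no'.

BFS explored all 234 reachable states.
Reachable set includes: (0,0,0), (0,0,1), (0,0,2), (0,0,3), (0,0,4), (0,0,5), (0,0,6), (0,0,7), (0,0,8), (0,1,0), (0,1,1), (0,1,2) ...
Target (A=2, B=1, C=2) not in reachable set → no.

Answer: no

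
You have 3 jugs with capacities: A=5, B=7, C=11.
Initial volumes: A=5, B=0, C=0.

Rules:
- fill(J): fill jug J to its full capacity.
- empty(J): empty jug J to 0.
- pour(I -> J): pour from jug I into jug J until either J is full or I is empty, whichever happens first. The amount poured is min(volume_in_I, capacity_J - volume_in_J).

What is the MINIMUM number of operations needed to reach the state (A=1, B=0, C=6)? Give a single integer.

BFS from (A=5, B=0, C=0). One shortest path:
  1. fill(B) -> (A=5 B=7 C=0)
  2. pour(A -> C) -> (A=0 B=7 C=5)
  3. pour(B -> C) -> (A=0 B=1 C=11)
  4. pour(C -> A) -> (A=5 B=1 C=6)
  5. empty(A) -> (A=0 B=1 C=6)
  6. pour(B -> A) -> (A=1 B=0 C=6)
Reached target in 6 moves.

Answer: 6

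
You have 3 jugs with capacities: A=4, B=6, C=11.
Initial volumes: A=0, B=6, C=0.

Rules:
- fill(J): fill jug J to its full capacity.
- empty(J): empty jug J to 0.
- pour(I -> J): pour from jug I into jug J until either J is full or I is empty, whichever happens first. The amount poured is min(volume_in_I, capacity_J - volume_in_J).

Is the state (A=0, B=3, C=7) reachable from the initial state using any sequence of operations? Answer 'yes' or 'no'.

Answer: yes

Derivation:
BFS from (A=0, B=6, C=0):
  1. fill(A) -> (A=4 B=6 C=0)
  2. pour(A -> C) -> (A=0 B=6 C=4)
  3. fill(A) -> (A=4 B=6 C=4)
  4. pour(A -> C) -> (A=0 B=6 C=8)
  5. pour(B -> C) -> (A=0 B=3 C=11)
  6. pour(C -> A) -> (A=4 B=3 C=7)
  7. empty(A) -> (A=0 B=3 C=7)
Target reached → yes.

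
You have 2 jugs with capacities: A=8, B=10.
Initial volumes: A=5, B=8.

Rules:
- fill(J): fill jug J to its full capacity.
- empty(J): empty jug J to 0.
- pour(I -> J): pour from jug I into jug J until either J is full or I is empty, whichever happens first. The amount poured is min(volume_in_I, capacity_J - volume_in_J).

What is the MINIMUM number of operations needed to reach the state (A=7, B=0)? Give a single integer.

BFS from (A=5, B=8). One shortest path:
  1. fill(B) -> (A=5 B=10)
  2. pour(B -> A) -> (A=8 B=7)
  3. empty(A) -> (A=0 B=7)
  4. pour(B -> A) -> (A=7 B=0)
Reached target in 4 moves.

Answer: 4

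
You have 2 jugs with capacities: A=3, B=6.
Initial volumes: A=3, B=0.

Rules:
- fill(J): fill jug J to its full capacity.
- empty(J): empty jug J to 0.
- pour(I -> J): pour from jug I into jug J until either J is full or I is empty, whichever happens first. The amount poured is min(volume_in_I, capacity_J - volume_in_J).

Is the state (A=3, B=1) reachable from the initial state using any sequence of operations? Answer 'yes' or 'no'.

Answer: no

Derivation:
BFS explored all 6 reachable states.
Reachable set includes: (0,0), (0,3), (0,6), (3,0), (3,3), (3,6)
Target (A=3, B=1) not in reachable set → no.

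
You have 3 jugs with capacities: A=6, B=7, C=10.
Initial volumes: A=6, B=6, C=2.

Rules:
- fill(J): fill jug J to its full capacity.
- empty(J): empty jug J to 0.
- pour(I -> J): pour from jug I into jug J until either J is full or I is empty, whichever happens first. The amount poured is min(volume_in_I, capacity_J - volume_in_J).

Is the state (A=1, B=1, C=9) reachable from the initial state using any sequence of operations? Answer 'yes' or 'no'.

Answer: no

Derivation:
BFS explored all 346 reachable states.
Reachable set includes: (0,0,0), (0,0,1), (0,0,2), (0,0,3), (0,0,4), (0,0,5), (0,0,6), (0,0,7), (0,0,8), (0,0,9), (0,0,10), (0,1,0) ...
Target (A=1, B=1, C=9) not in reachable set → no.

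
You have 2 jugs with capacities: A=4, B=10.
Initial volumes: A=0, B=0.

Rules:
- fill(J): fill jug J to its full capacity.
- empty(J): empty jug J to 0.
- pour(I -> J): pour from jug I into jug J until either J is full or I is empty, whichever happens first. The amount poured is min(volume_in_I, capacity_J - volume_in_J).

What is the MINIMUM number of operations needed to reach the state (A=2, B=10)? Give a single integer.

BFS from (A=0, B=0). One shortest path:
  1. fill(A) -> (A=4 B=0)
  2. pour(A -> B) -> (A=0 B=4)
  3. fill(A) -> (A=4 B=4)
  4. pour(A -> B) -> (A=0 B=8)
  5. fill(A) -> (A=4 B=8)
  6. pour(A -> B) -> (A=2 B=10)
Reached target in 6 moves.

Answer: 6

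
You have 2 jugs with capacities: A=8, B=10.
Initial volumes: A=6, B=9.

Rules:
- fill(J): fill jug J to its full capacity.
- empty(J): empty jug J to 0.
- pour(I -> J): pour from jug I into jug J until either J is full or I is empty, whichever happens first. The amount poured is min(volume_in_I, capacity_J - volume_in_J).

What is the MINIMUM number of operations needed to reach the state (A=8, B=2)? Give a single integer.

BFS from (A=6, B=9). One shortest path:
  1. empty(A) -> (A=0 B=9)
  2. fill(B) -> (A=0 B=10)
  3. pour(B -> A) -> (A=8 B=2)
Reached target in 3 moves.

Answer: 3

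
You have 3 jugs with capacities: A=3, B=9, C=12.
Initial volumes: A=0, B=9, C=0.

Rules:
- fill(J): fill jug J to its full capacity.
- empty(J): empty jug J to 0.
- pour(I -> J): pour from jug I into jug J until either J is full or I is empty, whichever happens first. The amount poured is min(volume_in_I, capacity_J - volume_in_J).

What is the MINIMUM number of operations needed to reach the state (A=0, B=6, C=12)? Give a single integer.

BFS from (A=0, B=9, C=0). One shortest path:
  1. fill(C) -> (A=0 B=9 C=12)
  2. pour(B -> A) -> (A=3 B=6 C=12)
  3. empty(A) -> (A=0 B=6 C=12)
Reached target in 3 moves.

Answer: 3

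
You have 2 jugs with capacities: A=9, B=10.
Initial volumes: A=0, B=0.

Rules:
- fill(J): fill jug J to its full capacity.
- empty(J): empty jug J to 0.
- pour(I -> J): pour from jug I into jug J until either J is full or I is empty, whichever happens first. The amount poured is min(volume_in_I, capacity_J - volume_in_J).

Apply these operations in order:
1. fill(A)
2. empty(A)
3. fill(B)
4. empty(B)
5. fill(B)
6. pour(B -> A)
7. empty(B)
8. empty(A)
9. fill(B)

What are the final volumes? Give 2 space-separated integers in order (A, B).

Answer: 0 10

Derivation:
Step 1: fill(A) -> (A=9 B=0)
Step 2: empty(A) -> (A=0 B=0)
Step 3: fill(B) -> (A=0 B=10)
Step 4: empty(B) -> (A=0 B=0)
Step 5: fill(B) -> (A=0 B=10)
Step 6: pour(B -> A) -> (A=9 B=1)
Step 7: empty(B) -> (A=9 B=0)
Step 8: empty(A) -> (A=0 B=0)
Step 9: fill(B) -> (A=0 B=10)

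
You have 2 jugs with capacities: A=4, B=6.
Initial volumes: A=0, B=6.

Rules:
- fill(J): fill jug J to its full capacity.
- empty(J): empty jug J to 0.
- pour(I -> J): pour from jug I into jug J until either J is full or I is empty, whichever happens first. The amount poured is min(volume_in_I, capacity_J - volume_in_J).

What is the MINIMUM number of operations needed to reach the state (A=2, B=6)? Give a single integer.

Answer: 4

Derivation:
BFS from (A=0, B=6). One shortest path:
  1. pour(B -> A) -> (A=4 B=2)
  2. empty(A) -> (A=0 B=2)
  3. pour(B -> A) -> (A=2 B=0)
  4. fill(B) -> (A=2 B=6)
Reached target in 4 moves.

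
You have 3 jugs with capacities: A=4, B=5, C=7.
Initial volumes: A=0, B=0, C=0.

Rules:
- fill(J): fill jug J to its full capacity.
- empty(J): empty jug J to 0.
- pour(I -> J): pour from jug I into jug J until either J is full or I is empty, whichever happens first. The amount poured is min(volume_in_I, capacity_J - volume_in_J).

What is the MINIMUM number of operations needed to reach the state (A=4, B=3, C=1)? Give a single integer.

Answer: 7

Derivation:
BFS from (A=0, B=0, C=0). One shortest path:
  1. fill(A) -> (A=4 B=0 C=0)
  2. pour(A -> B) -> (A=0 B=4 C=0)
  3. fill(A) -> (A=4 B=4 C=0)
  4. pour(A -> B) -> (A=3 B=5 C=0)
  5. pour(B -> C) -> (A=3 B=0 C=5)
  6. pour(A -> B) -> (A=0 B=3 C=5)
  7. pour(C -> A) -> (A=4 B=3 C=1)
Reached target in 7 moves.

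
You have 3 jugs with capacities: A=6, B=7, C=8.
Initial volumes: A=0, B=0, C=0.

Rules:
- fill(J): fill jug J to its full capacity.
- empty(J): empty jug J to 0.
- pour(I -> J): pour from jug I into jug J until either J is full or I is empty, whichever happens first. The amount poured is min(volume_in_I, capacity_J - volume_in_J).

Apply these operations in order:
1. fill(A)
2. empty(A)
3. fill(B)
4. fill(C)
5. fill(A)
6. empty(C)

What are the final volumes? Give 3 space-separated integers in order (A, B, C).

Step 1: fill(A) -> (A=6 B=0 C=0)
Step 2: empty(A) -> (A=0 B=0 C=0)
Step 3: fill(B) -> (A=0 B=7 C=0)
Step 4: fill(C) -> (A=0 B=7 C=8)
Step 5: fill(A) -> (A=6 B=7 C=8)
Step 6: empty(C) -> (A=6 B=7 C=0)

Answer: 6 7 0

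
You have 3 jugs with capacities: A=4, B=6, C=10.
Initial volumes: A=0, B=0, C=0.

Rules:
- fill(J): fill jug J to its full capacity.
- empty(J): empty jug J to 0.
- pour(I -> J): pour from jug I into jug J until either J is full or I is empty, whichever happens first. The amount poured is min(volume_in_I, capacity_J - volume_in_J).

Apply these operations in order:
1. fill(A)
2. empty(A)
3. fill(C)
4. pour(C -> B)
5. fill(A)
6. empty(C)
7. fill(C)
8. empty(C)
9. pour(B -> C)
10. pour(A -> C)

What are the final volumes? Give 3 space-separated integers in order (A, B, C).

Answer: 0 0 10

Derivation:
Step 1: fill(A) -> (A=4 B=0 C=0)
Step 2: empty(A) -> (A=0 B=0 C=0)
Step 3: fill(C) -> (A=0 B=0 C=10)
Step 4: pour(C -> B) -> (A=0 B=6 C=4)
Step 5: fill(A) -> (A=4 B=6 C=4)
Step 6: empty(C) -> (A=4 B=6 C=0)
Step 7: fill(C) -> (A=4 B=6 C=10)
Step 8: empty(C) -> (A=4 B=6 C=0)
Step 9: pour(B -> C) -> (A=4 B=0 C=6)
Step 10: pour(A -> C) -> (A=0 B=0 C=10)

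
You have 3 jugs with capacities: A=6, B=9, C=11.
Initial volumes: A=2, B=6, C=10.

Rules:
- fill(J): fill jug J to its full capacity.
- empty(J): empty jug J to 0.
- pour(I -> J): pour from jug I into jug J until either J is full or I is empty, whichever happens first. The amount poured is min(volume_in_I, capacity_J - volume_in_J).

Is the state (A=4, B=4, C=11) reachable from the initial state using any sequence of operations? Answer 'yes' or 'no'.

BFS from (A=2, B=6, C=10):
  1. empty(A) -> (A=0 B=6 C=10)
  2. pour(C -> A) -> (A=6 B=6 C=4)
  3. empty(A) -> (A=0 B=6 C=4)
  4. pour(C -> A) -> (A=4 B=6 C=0)
  5. pour(B -> C) -> (A=4 B=0 C=6)
  6. fill(B) -> (A=4 B=9 C=6)
  7. pour(B -> C) -> (A=4 B=4 C=11)
Target reached → yes.

Answer: yes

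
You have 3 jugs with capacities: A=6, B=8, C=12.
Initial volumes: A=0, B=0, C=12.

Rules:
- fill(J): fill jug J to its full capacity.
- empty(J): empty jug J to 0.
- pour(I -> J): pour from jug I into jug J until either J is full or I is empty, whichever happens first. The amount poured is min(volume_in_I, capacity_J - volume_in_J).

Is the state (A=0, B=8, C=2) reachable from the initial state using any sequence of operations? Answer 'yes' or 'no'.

BFS from (A=0, B=0, C=12):
  1. fill(A) -> (A=6 B=0 C=12)
  2. pour(A -> B) -> (A=0 B=6 C=12)
  3. pour(C -> B) -> (A=0 B=8 C=10)
  4. empty(B) -> (A=0 B=0 C=10)
  5. pour(C -> B) -> (A=0 B=8 C=2)
Target reached → yes.

Answer: yes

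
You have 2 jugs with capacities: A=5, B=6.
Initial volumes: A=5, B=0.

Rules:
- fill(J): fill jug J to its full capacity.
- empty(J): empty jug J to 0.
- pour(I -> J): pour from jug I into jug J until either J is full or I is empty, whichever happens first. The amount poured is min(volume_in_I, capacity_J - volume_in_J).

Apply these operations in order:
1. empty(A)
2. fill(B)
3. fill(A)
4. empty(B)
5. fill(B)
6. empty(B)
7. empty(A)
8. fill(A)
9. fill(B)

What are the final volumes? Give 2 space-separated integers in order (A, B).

Step 1: empty(A) -> (A=0 B=0)
Step 2: fill(B) -> (A=0 B=6)
Step 3: fill(A) -> (A=5 B=6)
Step 4: empty(B) -> (A=5 B=0)
Step 5: fill(B) -> (A=5 B=6)
Step 6: empty(B) -> (A=5 B=0)
Step 7: empty(A) -> (A=0 B=0)
Step 8: fill(A) -> (A=5 B=0)
Step 9: fill(B) -> (A=5 B=6)

Answer: 5 6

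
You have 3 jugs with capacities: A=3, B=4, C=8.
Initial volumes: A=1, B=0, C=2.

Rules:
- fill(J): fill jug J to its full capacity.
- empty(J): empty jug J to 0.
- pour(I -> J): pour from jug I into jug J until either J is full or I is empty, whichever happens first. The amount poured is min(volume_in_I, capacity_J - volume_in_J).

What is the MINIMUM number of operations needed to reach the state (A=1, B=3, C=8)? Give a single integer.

BFS from (A=1, B=0, C=2). One shortest path:
  1. fill(C) -> (A=1 B=0 C=8)
  2. pour(C -> A) -> (A=3 B=0 C=6)
  3. pour(A -> B) -> (A=0 B=3 C=6)
  4. fill(A) -> (A=3 B=3 C=6)
  5. pour(A -> C) -> (A=1 B=3 C=8)
Reached target in 5 moves.

Answer: 5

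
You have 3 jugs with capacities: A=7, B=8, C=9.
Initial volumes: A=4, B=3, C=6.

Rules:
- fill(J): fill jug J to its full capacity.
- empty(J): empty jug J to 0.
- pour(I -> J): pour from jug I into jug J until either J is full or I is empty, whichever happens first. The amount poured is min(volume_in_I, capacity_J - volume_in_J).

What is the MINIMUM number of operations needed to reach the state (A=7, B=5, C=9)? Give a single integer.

BFS from (A=4, B=3, C=6). One shortest path:
  1. fill(A) -> (A=7 B=3 C=6)
  2. fill(B) -> (A=7 B=8 C=6)
  3. pour(B -> C) -> (A=7 B=5 C=9)
Reached target in 3 moves.

Answer: 3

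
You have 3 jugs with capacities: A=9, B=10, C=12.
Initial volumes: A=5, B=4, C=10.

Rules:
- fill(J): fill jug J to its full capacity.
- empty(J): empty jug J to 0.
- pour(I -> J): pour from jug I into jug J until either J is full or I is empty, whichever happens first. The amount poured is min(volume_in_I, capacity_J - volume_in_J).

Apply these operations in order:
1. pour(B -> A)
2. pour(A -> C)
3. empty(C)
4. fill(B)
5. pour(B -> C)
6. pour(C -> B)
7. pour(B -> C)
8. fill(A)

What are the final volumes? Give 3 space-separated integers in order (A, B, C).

Step 1: pour(B -> A) -> (A=9 B=0 C=10)
Step 2: pour(A -> C) -> (A=7 B=0 C=12)
Step 3: empty(C) -> (A=7 B=0 C=0)
Step 4: fill(B) -> (A=7 B=10 C=0)
Step 5: pour(B -> C) -> (A=7 B=0 C=10)
Step 6: pour(C -> B) -> (A=7 B=10 C=0)
Step 7: pour(B -> C) -> (A=7 B=0 C=10)
Step 8: fill(A) -> (A=9 B=0 C=10)

Answer: 9 0 10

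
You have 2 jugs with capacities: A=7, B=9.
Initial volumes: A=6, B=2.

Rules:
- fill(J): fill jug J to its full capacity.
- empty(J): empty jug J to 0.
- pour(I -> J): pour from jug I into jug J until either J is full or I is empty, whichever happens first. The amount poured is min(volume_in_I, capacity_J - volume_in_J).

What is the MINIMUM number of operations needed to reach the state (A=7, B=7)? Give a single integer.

BFS from (A=6, B=2). One shortest path:
  1. fill(A) -> (A=7 B=2)
  2. empty(B) -> (A=7 B=0)
  3. pour(A -> B) -> (A=0 B=7)
  4. fill(A) -> (A=7 B=7)
Reached target in 4 moves.

Answer: 4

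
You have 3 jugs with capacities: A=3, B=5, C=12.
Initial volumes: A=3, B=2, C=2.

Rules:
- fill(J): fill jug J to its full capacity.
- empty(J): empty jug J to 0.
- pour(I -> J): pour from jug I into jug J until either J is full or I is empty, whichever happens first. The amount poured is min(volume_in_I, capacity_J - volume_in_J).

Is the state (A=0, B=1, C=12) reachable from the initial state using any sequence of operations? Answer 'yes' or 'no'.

BFS from (A=3, B=2, C=2):
  1. empty(A) -> (A=0 B=2 C=2)
  2. pour(C -> A) -> (A=2 B=2 C=0)
  3. fill(C) -> (A=2 B=2 C=12)
  4. pour(B -> A) -> (A=3 B=1 C=12)
  5. empty(A) -> (A=0 B=1 C=12)
Target reached → yes.

Answer: yes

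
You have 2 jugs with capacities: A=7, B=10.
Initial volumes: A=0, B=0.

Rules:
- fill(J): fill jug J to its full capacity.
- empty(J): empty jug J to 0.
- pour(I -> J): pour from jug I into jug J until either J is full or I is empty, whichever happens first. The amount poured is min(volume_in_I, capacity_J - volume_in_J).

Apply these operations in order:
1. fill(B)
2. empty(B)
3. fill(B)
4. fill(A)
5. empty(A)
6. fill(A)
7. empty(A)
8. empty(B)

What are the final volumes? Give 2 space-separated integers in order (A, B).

Answer: 0 0

Derivation:
Step 1: fill(B) -> (A=0 B=10)
Step 2: empty(B) -> (A=0 B=0)
Step 3: fill(B) -> (A=0 B=10)
Step 4: fill(A) -> (A=7 B=10)
Step 5: empty(A) -> (A=0 B=10)
Step 6: fill(A) -> (A=7 B=10)
Step 7: empty(A) -> (A=0 B=10)
Step 8: empty(B) -> (A=0 B=0)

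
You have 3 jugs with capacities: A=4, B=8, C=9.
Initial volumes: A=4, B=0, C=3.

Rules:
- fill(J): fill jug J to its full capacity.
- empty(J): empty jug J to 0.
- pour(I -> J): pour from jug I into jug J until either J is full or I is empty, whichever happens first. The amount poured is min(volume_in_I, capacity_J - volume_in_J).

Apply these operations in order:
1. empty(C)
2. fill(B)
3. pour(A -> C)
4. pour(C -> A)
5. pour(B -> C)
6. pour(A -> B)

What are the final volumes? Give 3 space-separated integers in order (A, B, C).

Answer: 0 4 8

Derivation:
Step 1: empty(C) -> (A=4 B=0 C=0)
Step 2: fill(B) -> (A=4 B=8 C=0)
Step 3: pour(A -> C) -> (A=0 B=8 C=4)
Step 4: pour(C -> A) -> (A=4 B=8 C=0)
Step 5: pour(B -> C) -> (A=4 B=0 C=8)
Step 6: pour(A -> B) -> (A=0 B=4 C=8)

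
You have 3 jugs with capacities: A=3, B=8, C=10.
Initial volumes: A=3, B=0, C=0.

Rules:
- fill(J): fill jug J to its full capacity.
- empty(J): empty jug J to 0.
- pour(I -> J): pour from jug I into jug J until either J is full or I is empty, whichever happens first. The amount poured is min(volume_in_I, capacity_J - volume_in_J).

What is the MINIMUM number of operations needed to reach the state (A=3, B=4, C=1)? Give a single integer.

BFS from (A=3, B=0, C=0). One shortest path:
  1. fill(B) -> (A=3 B=8 C=0)
  2. pour(A -> C) -> (A=0 B=8 C=3)
  3. pour(B -> C) -> (A=0 B=1 C=10)
  4. pour(C -> A) -> (A=3 B=1 C=7)
  5. empty(A) -> (A=0 B=1 C=7)
  6. pour(C -> A) -> (A=3 B=1 C=4)
  7. pour(A -> B) -> (A=0 B=4 C=4)
  8. pour(C -> A) -> (A=3 B=4 C=1)
Reached target in 8 moves.

Answer: 8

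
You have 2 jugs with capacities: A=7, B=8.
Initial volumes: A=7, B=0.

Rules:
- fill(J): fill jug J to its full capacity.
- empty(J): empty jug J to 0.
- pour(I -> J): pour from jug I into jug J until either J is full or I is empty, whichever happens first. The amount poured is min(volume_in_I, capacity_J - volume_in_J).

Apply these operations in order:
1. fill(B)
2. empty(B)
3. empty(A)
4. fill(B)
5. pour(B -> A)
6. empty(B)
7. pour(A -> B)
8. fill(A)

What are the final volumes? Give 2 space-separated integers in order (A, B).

Step 1: fill(B) -> (A=7 B=8)
Step 2: empty(B) -> (A=7 B=0)
Step 3: empty(A) -> (A=0 B=0)
Step 4: fill(B) -> (A=0 B=8)
Step 5: pour(B -> A) -> (A=7 B=1)
Step 6: empty(B) -> (A=7 B=0)
Step 7: pour(A -> B) -> (A=0 B=7)
Step 8: fill(A) -> (A=7 B=7)

Answer: 7 7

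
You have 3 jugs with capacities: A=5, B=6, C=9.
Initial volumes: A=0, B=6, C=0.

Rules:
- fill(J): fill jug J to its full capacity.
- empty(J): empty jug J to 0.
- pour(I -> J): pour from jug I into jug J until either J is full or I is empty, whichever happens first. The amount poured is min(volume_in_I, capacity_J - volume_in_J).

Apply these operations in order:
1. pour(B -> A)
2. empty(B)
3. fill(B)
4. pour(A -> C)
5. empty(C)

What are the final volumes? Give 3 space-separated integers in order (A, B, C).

Step 1: pour(B -> A) -> (A=5 B=1 C=0)
Step 2: empty(B) -> (A=5 B=0 C=0)
Step 3: fill(B) -> (A=5 B=6 C=0)
Step 4: pour(A -> C) -> (A=0 B=6 C=5)
Step 5: empty(C) -> (A=0 B=6 C=0)

Answer: 0 6 0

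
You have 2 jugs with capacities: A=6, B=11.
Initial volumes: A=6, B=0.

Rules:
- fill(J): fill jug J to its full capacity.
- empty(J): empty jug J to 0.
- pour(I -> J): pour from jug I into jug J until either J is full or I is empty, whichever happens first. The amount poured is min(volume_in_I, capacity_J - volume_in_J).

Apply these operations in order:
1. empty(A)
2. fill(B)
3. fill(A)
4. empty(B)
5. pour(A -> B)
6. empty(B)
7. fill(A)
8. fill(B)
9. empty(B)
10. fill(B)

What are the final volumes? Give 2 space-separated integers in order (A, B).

Step 1: empty(A) -> (A=0 B=0)
Step 2: fill(B) -> (A=0 B=11)
Step 3: fill(A) -> (A=6 B=11)
Step 4: empty(B) -> (A=6 B=0)
Step 5: pour(A -> B) -> (A=0 B=6)
Step 6: empty(B) -> (A=0 B=0)
Step 7: fill(A) -> (A=6 B=0)
Step 8: fill(B) -> (A=6 B=11)
Step 9: empty(B) -> (A=6 B=0)
Step 10: fill(B) -> (A=6 B=11)

Answer: 6 11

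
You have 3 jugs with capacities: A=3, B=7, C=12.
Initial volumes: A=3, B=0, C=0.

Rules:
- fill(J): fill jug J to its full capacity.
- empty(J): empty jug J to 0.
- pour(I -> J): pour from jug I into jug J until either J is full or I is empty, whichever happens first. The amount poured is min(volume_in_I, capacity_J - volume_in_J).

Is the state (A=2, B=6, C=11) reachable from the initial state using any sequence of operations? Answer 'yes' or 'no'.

BFS explored all 284 reachable states.
Reachable set includes: (0,0,0), (0,0,1), (0,0,2), (0,0,3), (0,0,4), (0,0,5), (0,0,6), (0,0,7), (0,0,8), (0,0,9), (0,0,10), (0,0,11) ...
Target (A=2, B=6, C=11) not in reachable set → no.

Answer: no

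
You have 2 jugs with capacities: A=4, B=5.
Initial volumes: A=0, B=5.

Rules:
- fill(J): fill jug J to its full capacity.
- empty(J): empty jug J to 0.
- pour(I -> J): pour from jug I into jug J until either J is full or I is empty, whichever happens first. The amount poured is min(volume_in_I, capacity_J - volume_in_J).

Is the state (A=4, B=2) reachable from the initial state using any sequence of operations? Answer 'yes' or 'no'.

Answer: yes

Derivation:
BFS from (A=0, B=5):
  1. pour(B -> A) -> (A=4 B=1)
  2. empty(A) -> (A=0 B=1)
  3. pour(B -> A) -> (A=1 B=0)
  4. fill(B) -> (A=1 B=5)
  5. pour(B -> A) -> (A=4 B=2)
Target reached → yes.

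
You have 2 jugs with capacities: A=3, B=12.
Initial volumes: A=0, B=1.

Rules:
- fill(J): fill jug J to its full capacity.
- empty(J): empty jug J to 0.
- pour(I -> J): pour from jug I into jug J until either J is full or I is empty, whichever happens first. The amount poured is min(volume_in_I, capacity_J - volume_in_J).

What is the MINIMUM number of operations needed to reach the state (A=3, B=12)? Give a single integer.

Answer: 2

Derivation:
BFS from (A=0, B=1). One shortest path:
  1. fill(A) -> (A=3 B=1)
  2. fill(B) -> (A=3 B=12)
Reached target in 2 moves.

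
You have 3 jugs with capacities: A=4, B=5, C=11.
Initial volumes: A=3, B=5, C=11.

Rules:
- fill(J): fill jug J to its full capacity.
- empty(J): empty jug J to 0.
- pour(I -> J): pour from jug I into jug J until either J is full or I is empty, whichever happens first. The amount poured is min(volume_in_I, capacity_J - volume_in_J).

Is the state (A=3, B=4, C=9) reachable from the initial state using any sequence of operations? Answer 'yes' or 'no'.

Answer: no

Derivation:
BFS explored all 240 reachable states.
Reachable set includes: (0,0,0), (0,0,1), (0,0,2), (0,0,3), (0,0,4), (0,0,5), (0,0,6), (0,0,7), (0,0,8), (0,0,9), (0,0,10), (0,0,11) ...
Target (A=3, B=4, C=9) not in reachable set → no.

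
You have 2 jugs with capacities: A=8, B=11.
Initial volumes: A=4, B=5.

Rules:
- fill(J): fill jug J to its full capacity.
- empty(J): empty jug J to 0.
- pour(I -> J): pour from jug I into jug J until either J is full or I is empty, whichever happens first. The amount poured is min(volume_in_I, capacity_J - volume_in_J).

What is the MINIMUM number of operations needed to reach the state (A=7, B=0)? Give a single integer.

Answer: 4

Derivation:
BFS from (A=4, B=5). One shortest path:
  1. fill(B) -> (A=4 B=11)
  2. pour(B -> A) -> (A=8 B=7)
  3. empty(A) -> (A=0 B=7)
  4. pour(B -> A) -> (A=7 B=0)
Reached target in 4 moves.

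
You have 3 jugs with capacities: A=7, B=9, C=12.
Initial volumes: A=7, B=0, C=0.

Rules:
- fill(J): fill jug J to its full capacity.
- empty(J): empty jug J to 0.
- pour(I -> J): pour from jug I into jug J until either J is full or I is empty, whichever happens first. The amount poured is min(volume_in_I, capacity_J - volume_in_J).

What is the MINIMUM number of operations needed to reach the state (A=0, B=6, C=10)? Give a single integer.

Answer: 6

Derivation:
BFS from (A=7, B=0, C=0). One shortest path:
  1. fill(B) -> (A=7 B=9 C=0)
  2. pour(B -> C) -> (A=7 B=0 C=9)
  3. pour(A -> C) -> (A=4 B=0 C=12)
  4. pour(C -> B) -> (A=4 B=9 C=3)
  5. pour(B -> A) -> (A=7 B=6 C=3)
  6. pour(A -> C) -> (A=0 B=6 C=10)
Reached target in 6 moves.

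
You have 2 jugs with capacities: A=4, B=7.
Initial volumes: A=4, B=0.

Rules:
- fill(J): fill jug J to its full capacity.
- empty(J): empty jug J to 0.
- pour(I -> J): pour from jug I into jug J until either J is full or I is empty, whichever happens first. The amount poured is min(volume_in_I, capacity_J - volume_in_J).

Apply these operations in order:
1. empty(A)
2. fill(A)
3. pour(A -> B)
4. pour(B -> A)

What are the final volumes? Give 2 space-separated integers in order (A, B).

Answer: 4 0

Derivation:
Step 1: empty(A) -> (A=0 B=0)
Step 2: fill(A) -> (A=4 B=0)
Step 3: pour(A -> B) -> (A=0 B=4)
Step 4: pour(B -> A) -> (A=4 B=0)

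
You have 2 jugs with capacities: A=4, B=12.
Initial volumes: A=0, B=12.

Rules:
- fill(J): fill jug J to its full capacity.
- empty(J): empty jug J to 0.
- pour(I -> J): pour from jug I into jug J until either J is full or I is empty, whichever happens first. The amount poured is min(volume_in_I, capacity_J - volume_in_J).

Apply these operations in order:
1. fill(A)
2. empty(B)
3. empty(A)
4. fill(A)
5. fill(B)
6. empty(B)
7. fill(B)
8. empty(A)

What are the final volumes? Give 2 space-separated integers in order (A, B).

Answer: 0 12

Derivation:
Step 1: fill(A) -> (A=4 B=12)
Step 2: empty(B) -> (A=4 B=0)
Step 3: empty(A) -> (A=0 B=0)
Step 4: fill(A) -> (A=4 B=0)
Step 5: fill(B) -> (A=4 B=12)
Step 6: empty(B) -> (A=4 B=0)
Step 7: fill(B) -> (A=4 B=12)
Step 8: empty(A) -> (A=0 B=12)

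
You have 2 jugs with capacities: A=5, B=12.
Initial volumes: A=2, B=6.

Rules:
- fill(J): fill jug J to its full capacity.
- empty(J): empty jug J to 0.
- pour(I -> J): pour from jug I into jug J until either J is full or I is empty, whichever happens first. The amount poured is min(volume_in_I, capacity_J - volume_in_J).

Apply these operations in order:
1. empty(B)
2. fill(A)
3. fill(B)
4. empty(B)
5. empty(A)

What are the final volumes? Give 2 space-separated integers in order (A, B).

Step 1: empty(B) -> (A=2 B=0)
Step 2: fill(A) -> (A=5 B=0)
Step 3: fill(B) -> (A=5 B=12)
Step 4: empty(B) -> (A=5 B=0)
Step 5: empty(A) -> (A=0 B=0)

Answer: 0 0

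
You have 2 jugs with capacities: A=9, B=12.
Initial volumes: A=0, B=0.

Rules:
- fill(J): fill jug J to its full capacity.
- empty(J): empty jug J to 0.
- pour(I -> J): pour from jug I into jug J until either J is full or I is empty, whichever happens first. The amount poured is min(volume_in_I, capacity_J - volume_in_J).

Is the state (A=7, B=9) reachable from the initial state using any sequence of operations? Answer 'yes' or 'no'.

Answer: no

Derivation:
BFS explored all 14 reachable states.
Reachable set includes: (0,0), (0,3), (0,6), (0,9), (0,12), (3,0), (3,12), (6,0), (6,12), (9,0), (9,3), (9,6) ...
Target (A=7, B=9) not in reachable set → no.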